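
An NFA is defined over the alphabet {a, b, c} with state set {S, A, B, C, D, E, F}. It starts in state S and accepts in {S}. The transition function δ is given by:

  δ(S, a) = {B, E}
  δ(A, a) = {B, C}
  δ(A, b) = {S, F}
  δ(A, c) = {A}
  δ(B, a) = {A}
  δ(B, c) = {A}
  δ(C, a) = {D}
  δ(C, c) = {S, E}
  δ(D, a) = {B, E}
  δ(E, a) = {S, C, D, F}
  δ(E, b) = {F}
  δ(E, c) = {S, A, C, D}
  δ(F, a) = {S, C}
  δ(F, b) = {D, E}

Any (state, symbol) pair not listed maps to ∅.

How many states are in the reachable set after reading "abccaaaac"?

0

Start in {S}.
Read 'a': S→{B, E}; now {B, E}.
Read 'b': B→∅, E→{F}; now {F}.
Read 'c': F→∅; now ∅.
The set is empty and remains empty for the remaining 6 symbols.
That set has 0 states.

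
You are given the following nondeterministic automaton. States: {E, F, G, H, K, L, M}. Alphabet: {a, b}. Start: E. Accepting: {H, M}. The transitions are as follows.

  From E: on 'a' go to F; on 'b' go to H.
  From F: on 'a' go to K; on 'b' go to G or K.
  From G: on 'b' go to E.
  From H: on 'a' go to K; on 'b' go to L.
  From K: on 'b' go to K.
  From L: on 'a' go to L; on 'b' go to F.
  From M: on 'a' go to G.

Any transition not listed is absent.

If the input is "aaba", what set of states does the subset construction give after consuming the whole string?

Start in {E}.
Read 'a': E→{F}; now {F}.
Read 'a': F→{K}; now {K}.
Read 'b': K→{K}; now {K}.
Read 'a': K→∅; now ∅.

∅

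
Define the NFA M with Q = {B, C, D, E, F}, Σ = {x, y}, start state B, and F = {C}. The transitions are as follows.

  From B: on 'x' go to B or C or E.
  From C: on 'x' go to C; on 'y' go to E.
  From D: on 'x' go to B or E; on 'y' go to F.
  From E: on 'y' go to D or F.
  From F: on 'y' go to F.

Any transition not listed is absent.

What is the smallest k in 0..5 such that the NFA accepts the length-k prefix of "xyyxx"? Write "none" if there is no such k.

Start in {B}.
Read 'x': B→{B, C, E}; now {B, C, E}.
None of the earlier sets intersect F, but {B, C, E} does.

1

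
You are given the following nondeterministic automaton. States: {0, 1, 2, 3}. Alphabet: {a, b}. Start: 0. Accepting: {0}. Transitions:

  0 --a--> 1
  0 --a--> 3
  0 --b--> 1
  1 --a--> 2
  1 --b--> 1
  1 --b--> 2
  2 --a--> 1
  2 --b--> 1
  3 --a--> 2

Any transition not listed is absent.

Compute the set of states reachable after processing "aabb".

{1, 2}

Start in {0}.
Read 'a': 0→{1, 3}; now {1, 3}.
Read 'a': 1→{2}, 3→{2}; now {2}.
Read 'b': 2→{1}; now {1}.
Read 'b': 1→{1, 2}; now {1, 2}.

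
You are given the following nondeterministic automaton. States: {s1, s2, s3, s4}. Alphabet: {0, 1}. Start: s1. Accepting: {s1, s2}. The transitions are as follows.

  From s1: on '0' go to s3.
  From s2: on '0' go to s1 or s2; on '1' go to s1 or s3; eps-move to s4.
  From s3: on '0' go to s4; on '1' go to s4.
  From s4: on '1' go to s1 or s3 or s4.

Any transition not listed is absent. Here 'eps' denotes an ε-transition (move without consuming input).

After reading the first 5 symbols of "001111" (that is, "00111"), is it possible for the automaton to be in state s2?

Start in {s1}.
Read '0': {s1} → {s3}.
Read '0': {s3} → {s4}.
Read '1': {s4} → {s1, s3, s4}.
Read '1': {s1, s3, s4} → {s1, s3, s4}.
Read '1': {s1, s3, s4} → {s1, s3, s4}.
State s2 is not in {s1, s3, s4}.

No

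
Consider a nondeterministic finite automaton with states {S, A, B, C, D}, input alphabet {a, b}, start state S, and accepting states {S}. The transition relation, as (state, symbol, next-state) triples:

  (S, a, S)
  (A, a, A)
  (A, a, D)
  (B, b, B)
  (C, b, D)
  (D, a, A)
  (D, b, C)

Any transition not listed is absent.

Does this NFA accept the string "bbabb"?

Start in {S}.
Read 'b': S→∅; now ∅.
The set is empty and remains empty for the remaining 4 symbols.
The final set ∅ contains no accepting state.

No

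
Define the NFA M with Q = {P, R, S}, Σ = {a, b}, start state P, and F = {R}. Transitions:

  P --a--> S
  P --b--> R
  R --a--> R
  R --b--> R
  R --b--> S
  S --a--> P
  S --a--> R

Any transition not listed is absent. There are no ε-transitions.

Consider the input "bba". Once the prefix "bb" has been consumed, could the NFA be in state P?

Start in {P}.
Read 'b': {P} → {R}.
Read 'b': {R} → {R, S}.
State P is not in {R, S}.

No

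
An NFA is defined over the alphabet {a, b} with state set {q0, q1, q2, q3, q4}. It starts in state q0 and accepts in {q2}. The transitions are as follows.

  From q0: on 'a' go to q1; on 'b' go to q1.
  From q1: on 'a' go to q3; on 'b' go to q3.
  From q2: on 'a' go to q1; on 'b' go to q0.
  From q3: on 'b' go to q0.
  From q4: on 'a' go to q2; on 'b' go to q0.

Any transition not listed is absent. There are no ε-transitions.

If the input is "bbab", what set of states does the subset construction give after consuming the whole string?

Start in {q0}.
Read 'b': q0→{q1}; now {q1}.
Read 'b': q1→{q3}; now {q3}.
Read 'a': q3→∅; now ∅.
The set is empty and remains empty for the remaining 1 symbol.

∅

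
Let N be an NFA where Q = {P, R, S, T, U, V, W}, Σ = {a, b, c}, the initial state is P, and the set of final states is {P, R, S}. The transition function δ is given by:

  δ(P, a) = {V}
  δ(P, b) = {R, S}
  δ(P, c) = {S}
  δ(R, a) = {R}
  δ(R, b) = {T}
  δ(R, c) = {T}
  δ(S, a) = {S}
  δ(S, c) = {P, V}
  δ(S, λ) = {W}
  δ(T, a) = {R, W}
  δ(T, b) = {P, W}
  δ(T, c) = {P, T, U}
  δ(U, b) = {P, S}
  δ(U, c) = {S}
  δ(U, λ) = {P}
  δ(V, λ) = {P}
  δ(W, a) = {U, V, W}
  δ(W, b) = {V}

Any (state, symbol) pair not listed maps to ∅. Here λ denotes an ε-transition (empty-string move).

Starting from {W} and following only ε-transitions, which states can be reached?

{W}

Begin with {W}.
No ε-moves leave this set, so the closure equals the set itself.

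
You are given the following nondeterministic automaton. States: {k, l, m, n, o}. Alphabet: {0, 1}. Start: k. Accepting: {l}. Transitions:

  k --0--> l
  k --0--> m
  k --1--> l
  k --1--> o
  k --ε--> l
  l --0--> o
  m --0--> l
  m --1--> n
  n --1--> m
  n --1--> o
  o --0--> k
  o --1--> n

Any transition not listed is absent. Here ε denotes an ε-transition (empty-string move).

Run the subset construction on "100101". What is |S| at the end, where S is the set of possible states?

Start: ε-closure({k}) = {k, l}.
Read '1': k→{l, o}, l→∅; now {l, o}.
Read '0': l→{o}, o→{k}; union {k, o}; ε-closure = {k, l, o}.
Read '0': k→{l, m}, l→{o}, o→{k}; now {k, l, m, o}.
Read '1': k→{l, o}, l→∅, m→{n}, o→{n}; now {l, n, o}.
Read '0': l→{o}, n→∅, o→{k}; union {k, o}; ε-closure = {k, l, o}.
Read '1': k→{l, o}, l→∅, o→{n}; now {l, n, o}.
That set has 3 states.

3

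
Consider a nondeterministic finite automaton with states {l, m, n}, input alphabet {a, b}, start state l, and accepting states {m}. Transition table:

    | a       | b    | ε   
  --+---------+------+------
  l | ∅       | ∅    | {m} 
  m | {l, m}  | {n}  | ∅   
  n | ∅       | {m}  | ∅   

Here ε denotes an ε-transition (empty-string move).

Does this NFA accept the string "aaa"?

Start: ε-closure({l}) = {l, m}.
Read 'a': {l, m} → {l, m}.
Read 'a': {l, m} → {l, m}.
Read 'a': {l, m} → {l, m}.
The final set {l, m} contains the accepting state m.

Yes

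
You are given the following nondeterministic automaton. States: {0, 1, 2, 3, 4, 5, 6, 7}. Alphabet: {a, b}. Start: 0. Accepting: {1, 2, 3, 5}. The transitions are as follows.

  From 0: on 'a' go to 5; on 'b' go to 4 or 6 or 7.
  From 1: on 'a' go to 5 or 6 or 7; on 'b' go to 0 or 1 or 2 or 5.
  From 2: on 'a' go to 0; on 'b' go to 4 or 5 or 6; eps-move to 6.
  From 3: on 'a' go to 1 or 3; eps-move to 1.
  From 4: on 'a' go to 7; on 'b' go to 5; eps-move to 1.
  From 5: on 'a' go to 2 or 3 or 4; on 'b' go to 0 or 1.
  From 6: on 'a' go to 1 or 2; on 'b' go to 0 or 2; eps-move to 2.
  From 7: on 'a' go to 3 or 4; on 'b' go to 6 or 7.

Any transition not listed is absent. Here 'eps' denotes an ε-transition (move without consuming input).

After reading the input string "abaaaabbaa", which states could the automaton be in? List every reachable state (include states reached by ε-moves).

{0, 1, 2, 3, 4, 5, 6, 7}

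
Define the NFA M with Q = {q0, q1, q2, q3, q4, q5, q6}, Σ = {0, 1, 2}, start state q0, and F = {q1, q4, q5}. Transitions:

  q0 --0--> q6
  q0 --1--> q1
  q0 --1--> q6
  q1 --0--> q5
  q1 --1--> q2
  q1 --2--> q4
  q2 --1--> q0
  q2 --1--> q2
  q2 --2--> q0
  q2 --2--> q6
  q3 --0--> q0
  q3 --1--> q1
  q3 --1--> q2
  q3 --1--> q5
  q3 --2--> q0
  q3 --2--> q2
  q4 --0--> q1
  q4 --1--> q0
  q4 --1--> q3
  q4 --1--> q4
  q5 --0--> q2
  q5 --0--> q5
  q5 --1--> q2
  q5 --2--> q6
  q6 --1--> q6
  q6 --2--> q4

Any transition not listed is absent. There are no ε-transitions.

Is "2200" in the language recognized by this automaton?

No

Start in {q0}.
Read '2': q0→∅; now ∅.
The set is empty and remains empty for the remaining 3 symbols.
The final set ∅ contains no accepting state.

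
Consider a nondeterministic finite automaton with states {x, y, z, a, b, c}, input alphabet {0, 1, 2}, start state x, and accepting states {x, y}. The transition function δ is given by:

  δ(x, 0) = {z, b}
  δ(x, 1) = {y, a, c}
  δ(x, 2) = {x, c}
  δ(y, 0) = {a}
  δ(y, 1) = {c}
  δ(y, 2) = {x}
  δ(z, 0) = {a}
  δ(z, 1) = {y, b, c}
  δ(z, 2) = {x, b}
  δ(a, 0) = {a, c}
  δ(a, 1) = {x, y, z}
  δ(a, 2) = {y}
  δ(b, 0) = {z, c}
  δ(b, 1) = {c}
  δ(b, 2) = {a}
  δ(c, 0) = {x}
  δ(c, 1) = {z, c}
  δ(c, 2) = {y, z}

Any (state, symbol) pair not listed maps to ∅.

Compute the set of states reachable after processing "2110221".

{x, y, z, a, b, c}

Start in {x}.
Read '2': x→{x, c}; now {x, c}.
Read '1': x→{y, a, c}, c→{z, c}; now {y, z, a, c}.
Read '1': y→{c}, z→{y, b, c}, a→{x, y, z}, c→{z, c}; now {x, y, z, b, c}.
Read '0': x→{z, b}, y→{a}, z→{a}, b→{z, c}, c→{x}; now {x, z, a, b, c}.
Read '2': x→{x, c}, z→{x, b}, a→{y}, b→{a}, c→{y, z}; now {x, y, z, a, b, c}.
Read '2': x→{x, c}, y→{x}, z→{x, b}, a→{y}, b→{a}, c→{y, z}; now {x, y, z, a, b, c}.
Read '1': x→{y, a, c}, y→{c}, z→{y, b, c}, a→{x, y, z}, b→{c}, c→{z, c}; now {x, y, z, a, b, c}.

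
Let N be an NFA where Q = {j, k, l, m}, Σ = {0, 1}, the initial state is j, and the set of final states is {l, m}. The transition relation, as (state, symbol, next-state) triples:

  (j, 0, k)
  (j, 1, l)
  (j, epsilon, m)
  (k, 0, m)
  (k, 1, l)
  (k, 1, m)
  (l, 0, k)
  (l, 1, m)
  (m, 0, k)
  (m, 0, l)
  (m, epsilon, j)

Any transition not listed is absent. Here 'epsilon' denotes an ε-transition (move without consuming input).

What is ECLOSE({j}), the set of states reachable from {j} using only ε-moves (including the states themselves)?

{j, m}

Begin with {j}.
ε-move j → m; add m.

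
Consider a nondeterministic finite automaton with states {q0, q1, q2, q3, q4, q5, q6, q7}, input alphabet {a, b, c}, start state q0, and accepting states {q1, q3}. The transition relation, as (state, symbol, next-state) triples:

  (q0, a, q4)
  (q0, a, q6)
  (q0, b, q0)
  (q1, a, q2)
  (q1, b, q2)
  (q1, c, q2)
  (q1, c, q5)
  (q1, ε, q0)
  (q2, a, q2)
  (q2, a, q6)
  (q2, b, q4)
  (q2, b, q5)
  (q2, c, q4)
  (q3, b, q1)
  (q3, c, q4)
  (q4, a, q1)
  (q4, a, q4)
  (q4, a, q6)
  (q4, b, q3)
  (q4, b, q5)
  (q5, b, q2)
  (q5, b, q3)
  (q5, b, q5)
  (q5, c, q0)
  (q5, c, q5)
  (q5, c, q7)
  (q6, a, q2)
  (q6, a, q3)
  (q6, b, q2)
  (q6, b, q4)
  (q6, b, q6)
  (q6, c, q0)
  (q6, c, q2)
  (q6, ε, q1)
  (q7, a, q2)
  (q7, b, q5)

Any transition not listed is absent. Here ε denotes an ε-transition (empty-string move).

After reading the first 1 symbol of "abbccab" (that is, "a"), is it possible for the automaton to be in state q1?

Start in {q0}.
Read 'a': {q0} → {q0, q1, q4, q6}.
State q1 is in {q0, q1, q4, q6}.

Yes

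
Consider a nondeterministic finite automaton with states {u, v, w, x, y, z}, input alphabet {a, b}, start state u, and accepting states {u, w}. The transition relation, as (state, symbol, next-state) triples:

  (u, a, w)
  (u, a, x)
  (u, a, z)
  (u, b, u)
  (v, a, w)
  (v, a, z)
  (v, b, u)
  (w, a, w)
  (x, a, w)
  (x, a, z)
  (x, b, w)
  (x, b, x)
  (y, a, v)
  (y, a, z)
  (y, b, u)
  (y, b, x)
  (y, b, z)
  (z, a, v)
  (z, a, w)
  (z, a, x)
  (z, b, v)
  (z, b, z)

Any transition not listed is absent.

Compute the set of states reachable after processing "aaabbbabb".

{u, v, w, x, z}

Start in {u}.
Read 'a': {u} → {w, x, z}.
Read 'a': {w, x, z} → {v, w, x, z}.
Read 'a': {v, w, x, z} → {v, w, x, z}.
Read 'b': {v, w, x, z} → {u, v, w, x, z}.
Read 'b': {u, v, w, x, z} → {u, v, w, x, z}.
Read 'b': {u, v, w, x, z} → {u, v, w, x, z}.
Read 'a': {u, v, w, x, z} → {v, w, x, z}.
Read 'b': {v, w, x, z} → {u, v, w, x, z}.
Read 'b': {u, v, w, x, z} → {u, v, w, x, z}.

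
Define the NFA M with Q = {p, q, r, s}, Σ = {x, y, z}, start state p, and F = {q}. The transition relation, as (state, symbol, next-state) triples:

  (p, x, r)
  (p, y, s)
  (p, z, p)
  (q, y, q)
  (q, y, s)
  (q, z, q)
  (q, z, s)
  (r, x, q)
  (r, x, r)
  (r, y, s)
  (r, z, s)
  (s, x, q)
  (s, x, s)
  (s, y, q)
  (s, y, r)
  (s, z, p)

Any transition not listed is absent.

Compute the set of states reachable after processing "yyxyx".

Start in {p}.
Read 'y': p→{s}; now {s}.
Read 'y': s→{q, r}; now {q, r}.
Read 'x': q→∅, r→{q, r}; now {q, r}.
Read 'y': q→{q, s}, r→{s}; now {q, s}.
Read 'x': q→∅, s→{q, s}; now {q, s}.

{q, s}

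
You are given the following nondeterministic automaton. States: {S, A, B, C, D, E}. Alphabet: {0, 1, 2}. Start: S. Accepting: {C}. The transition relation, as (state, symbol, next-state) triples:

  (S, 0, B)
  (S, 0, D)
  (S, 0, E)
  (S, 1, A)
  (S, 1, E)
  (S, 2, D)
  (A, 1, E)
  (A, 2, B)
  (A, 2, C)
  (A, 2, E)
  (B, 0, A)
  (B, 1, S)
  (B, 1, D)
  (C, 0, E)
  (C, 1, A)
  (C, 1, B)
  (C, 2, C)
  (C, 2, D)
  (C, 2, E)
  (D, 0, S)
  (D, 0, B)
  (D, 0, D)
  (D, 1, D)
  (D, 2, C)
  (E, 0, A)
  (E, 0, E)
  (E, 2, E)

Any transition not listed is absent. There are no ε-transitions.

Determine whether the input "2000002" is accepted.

Yes

Start in {S}.
Read '2': S→{D}; now {D}.
Read '0': D→{S, B, D}; now {S, B, D}.
Read '0': S→{B, D, E}, B→{A}, D→{S, B, D}; now {S, A, B, D, E}.
Read '0': S→{B, D, E}, A→∅, B→{A}, D→{S, B, D}, E→{A, E}; now {S, A, B, D, E}.
Read '0': S→{B, D, E}, A→∅, B→{A}, D→{S, B, D}, E→{A, E}; now {S, A, B, D, E}.
Read '0': S→{B, D, E}, A→∅, B→{A}, D→{S, B, D}, E→{A, E}; now {S, A, B, D, E}.
Read '2': S→{D}, A→{B, C, E}, B→∅, D→{C}, E→{E}; now {B, C, D, E}.
The final set {B, C, D, E} contains the accepting state C.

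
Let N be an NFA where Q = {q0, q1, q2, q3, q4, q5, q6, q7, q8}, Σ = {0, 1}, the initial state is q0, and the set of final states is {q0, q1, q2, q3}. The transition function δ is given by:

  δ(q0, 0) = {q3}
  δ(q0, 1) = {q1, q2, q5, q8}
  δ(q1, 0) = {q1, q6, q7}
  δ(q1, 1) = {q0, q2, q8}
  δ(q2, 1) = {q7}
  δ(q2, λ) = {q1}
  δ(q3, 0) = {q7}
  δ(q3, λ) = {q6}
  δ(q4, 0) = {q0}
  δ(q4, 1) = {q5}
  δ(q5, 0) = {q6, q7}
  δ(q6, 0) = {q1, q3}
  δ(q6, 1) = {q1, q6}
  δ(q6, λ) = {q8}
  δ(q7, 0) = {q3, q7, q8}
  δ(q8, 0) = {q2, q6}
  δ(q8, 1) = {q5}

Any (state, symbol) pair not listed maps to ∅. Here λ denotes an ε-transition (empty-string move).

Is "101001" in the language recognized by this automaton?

Yes

Start in {q0}.
Read '1': {q0} → {q1, q2, q5, q8}.
Read '0': {q1, q2, q5, q8} → {q1, q2, q6, q7, q8}.
Read '1': {q1, q2, q6, q7, q8} → {q0, q1, q2, q5, q6, q7, q8}.
Read '0': {q0, q1, q2, q5, q6, q7, q8} → {q1, q2, q3, q6, q7, q8}.
Read '0': {q1, q2, q3, q6, q7, q8} → {q1, q2, q3, q6, q7, q8}.
Read '1': {q1, q2, q3, q6, q7, q8} → {q0, q1, q2, q5, q6, q7, q8}.
The final set {q0, q1, q2, q5, q6, q7, q8} contains the accepting states q0, q1, q2.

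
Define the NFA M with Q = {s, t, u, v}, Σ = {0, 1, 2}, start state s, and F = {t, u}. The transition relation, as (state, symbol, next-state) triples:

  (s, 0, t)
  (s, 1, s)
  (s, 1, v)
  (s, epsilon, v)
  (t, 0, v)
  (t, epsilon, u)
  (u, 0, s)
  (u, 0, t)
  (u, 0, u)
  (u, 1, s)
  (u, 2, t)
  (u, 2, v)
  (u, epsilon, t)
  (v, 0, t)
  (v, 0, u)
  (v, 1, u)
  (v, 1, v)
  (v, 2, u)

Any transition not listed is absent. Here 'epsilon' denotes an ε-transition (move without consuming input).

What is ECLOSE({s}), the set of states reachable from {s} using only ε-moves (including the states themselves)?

{s, v}

Begin with {s}.
ε-move s → v; add v.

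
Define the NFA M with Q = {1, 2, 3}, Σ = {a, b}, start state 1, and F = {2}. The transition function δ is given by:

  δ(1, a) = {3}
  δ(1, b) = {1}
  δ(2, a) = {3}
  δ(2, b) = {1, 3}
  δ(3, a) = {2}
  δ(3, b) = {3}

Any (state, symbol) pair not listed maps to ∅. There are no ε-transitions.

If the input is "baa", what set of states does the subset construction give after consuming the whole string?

{2}

Start in {1}.
Read 'b': 1→{1}; now {1}.
Read 'a': 1→{3}; now {3}.
Read 'a': 3→{2}; now {2}.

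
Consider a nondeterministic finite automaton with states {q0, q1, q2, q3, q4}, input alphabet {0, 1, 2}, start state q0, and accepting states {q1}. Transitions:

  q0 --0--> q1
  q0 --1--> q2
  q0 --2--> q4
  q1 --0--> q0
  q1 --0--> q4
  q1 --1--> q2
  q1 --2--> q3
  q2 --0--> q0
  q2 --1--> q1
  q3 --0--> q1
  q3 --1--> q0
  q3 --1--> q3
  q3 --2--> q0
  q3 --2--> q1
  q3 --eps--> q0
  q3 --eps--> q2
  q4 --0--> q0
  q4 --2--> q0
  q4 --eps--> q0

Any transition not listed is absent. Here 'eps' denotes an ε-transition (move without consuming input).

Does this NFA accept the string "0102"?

No

Start in {q0}.
Read '0': q0→{q1}; now {q1}.
Read '1': q1→{q2}; now {q2}.
Read '0': q2→{q0}; now {q0}.
Read '2': q0→{q4}; union {q4}; ε-closure = {q0, q4}.
The final set {q0, q4} contains no accepting state.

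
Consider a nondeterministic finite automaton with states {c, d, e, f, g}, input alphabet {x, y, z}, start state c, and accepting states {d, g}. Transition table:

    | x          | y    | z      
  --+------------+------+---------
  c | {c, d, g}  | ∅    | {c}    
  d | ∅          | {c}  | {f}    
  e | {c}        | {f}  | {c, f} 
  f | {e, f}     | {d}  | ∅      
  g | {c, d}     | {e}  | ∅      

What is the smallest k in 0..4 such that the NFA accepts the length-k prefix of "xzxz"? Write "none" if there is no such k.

1

Start in {c}.
Read 'x': c→{c, d, g}; now {c, d, g}.
None of the earlier sets intersect F, but {c, d, g} does.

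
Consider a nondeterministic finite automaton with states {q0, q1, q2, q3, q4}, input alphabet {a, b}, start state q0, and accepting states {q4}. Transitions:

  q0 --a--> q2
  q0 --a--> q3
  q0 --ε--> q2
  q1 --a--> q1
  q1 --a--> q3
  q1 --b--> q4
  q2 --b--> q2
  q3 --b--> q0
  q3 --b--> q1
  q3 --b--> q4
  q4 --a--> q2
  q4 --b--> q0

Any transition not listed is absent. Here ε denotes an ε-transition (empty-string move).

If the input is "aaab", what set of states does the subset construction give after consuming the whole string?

Start: ε-closure({q0}) = {q0, q2}.
Read 'a': {q0, q2} → {q2, q3}.
Read 'a': {q2, q3} → ∅.
The set is empty and remains empty for the remaining 2 symbols.

∅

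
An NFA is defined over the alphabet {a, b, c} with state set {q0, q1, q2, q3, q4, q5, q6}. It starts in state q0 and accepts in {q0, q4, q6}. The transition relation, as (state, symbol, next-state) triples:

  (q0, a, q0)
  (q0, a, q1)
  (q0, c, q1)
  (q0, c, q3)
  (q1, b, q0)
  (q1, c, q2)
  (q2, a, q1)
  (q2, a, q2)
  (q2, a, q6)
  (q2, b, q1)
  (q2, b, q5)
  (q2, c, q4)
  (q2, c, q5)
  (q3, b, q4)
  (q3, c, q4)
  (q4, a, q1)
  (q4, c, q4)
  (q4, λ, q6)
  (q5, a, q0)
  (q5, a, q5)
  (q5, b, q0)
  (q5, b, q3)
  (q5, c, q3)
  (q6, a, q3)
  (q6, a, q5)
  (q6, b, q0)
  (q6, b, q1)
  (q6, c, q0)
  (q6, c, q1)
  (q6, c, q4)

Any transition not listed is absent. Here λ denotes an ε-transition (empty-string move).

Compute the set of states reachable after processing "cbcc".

{q0, q1, q2, q3, q4, q6}

Start in {q0}.
Read 'c': q0→{q1, q3}; now {q1, q3}.
Read 'b': q1→{q0}, q3→{q4}; union {q0, q4}; ε-closure = {q0, q4, q6}.
Read 'c': q0→{q1, q3}, q4→{q4}, q6→{q0, q1, q4}; union {q0, q1, q3, q4}; ε-closure = {q0, q1, q3, q4, q6}.
Read 'c': q0→{q1, q3}, q1→{q2}, q3→{q4}, q4→{q4}, q6→{q0, q1, q4}; union {q0, q1, q2, q3, q4}; ε-closure = {q0, q1, q2, q3, q4, q6}.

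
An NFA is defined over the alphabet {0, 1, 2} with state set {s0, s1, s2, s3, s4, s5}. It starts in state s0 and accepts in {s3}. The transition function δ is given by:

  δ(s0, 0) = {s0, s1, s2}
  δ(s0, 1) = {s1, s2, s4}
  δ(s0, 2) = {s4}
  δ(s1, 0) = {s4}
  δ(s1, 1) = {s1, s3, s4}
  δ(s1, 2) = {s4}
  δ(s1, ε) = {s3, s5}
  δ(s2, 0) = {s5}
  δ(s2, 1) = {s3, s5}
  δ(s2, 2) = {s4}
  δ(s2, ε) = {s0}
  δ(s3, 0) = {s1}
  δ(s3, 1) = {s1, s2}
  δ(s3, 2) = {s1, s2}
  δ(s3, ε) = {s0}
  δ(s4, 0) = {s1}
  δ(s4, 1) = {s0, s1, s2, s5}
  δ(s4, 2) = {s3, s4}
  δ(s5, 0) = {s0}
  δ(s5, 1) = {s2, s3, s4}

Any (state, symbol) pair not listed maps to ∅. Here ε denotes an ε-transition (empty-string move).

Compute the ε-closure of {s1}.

{s0, s1, s3, s5}

Begin with {s1}.
ε-move s1 → s3; add s3.
ε-move s1 → s5; add s5.
ε-move s3 → s0; add s0.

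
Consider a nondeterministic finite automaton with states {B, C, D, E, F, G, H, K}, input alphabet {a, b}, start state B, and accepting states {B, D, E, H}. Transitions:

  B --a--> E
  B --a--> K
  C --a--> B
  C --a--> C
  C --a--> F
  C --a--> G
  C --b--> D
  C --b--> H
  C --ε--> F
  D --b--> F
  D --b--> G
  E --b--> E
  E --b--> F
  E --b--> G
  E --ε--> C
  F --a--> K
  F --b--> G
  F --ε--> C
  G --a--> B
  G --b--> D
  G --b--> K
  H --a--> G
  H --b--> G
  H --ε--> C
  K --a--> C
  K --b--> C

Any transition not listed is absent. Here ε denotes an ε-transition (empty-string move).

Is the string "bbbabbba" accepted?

Start in {B}.
Read 'b': B→∅; now ∅.
The set is empty and remains empty for the remaining 7 symbols.
The final set ∅ contains no accepting state.

No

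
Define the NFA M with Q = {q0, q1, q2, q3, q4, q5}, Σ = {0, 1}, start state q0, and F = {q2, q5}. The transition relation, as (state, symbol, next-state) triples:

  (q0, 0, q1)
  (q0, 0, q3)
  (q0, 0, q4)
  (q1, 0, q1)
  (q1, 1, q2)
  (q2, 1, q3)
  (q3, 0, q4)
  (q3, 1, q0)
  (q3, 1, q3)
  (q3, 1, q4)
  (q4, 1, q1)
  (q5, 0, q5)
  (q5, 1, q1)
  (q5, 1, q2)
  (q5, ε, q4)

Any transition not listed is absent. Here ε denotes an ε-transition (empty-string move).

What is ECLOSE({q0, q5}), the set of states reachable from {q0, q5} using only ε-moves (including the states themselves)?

{q0, q4, q5}

Begin with {q0, q5}.
ε-move q5 → q4; add q4.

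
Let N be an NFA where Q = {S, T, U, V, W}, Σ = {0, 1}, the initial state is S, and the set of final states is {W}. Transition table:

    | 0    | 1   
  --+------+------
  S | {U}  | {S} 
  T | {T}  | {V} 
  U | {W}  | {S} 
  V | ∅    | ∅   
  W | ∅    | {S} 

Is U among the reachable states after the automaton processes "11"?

No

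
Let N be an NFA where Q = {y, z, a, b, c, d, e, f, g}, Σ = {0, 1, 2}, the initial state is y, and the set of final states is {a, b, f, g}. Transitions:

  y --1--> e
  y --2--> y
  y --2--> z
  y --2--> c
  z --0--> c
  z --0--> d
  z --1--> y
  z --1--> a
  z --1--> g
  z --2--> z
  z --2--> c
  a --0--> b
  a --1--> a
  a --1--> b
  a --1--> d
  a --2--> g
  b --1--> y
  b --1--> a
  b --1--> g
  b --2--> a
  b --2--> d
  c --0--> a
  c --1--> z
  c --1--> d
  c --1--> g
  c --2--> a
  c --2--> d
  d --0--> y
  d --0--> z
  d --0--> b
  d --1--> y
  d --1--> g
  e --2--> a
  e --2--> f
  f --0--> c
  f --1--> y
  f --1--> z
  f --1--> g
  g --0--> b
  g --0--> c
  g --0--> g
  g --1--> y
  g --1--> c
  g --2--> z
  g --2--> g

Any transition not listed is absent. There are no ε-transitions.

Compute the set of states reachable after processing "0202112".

∅

Start in {y}.
Read '0': y→∅; now ∅.
The set is empty and remains empty for the remaining 6 symbols.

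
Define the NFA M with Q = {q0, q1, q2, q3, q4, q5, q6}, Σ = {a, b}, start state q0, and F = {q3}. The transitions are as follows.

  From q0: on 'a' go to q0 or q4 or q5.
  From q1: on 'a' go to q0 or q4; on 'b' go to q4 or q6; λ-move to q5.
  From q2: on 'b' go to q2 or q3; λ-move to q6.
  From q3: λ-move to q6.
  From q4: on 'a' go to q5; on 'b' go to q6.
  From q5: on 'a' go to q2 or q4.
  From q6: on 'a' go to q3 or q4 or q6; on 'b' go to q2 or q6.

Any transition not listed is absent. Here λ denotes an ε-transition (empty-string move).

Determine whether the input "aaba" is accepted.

Yes

Start in {q0}.
Read 'a': {q0} → {q0, q4, q5}.
Read 'a': {q0, q4, q5} → {q0, q2, q4, q5, q6}.
Read 'b': {q0, q2, q4, q5, q6} → {q2, q3, q6}.
Read 'a': {q2, q3, q6} → {q3, q4, q6}.
The final set {q3, q4, q6} contains the accepting state q3.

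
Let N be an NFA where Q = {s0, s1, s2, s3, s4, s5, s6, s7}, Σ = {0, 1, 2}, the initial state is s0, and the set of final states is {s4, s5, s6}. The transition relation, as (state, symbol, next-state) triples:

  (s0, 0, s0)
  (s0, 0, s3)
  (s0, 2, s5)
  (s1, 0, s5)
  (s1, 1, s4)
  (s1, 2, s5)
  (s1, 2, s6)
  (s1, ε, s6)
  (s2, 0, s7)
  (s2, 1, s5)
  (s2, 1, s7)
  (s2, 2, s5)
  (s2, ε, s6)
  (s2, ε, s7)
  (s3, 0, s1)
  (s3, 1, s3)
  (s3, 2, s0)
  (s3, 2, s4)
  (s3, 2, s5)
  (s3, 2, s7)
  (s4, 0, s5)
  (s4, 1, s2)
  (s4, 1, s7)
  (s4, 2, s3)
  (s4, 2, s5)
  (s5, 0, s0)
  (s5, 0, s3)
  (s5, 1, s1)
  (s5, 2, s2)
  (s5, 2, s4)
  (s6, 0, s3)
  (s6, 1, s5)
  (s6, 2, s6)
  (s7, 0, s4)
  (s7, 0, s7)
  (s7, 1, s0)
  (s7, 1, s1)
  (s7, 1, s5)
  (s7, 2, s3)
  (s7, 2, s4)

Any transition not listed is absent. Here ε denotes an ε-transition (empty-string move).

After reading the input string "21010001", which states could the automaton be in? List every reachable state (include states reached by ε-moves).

{s1, s3, s4, s5, s6}

Start in {s0}.
Read '2': {s0} → {s5}.
Read '1': {s5} → {s1, s6}.
Read '0': {s1, s6} → {s3, s5}.
Read '1': {s3, s5} → {s1, s3, s6}.
Read '0': {s1, s3, s6} → {s1, s3, s5, s6}.
Read '0': {s1, s3, s5, s6} → {s0, s1, s3, s5, s6}.
Read '0': {s0, s1, s3, s5, s6} → {s0, s1, s3, s5, s6}.
Read '1': {s0, s1, s3, s5, s6} → {s1, s3, s4, s5, s6}.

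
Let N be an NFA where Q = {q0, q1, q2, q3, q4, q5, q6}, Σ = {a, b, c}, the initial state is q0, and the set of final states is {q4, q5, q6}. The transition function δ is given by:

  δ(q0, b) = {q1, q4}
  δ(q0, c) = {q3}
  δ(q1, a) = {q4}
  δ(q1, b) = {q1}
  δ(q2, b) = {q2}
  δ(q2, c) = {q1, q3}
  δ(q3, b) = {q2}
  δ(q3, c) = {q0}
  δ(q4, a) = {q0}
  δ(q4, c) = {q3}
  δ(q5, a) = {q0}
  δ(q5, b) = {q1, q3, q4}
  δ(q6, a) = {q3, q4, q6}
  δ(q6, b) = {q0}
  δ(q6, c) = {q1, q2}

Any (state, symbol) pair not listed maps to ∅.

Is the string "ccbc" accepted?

Start in {q0}.
Read 'c': {q0} → {q3}.
Read 'c': {q3} → {q0}.
Read 'b': {q0} → {q1, q4}.
Read 'c': {q1, q4} → {q3}.
The final set {q3} contains no accepting state.

No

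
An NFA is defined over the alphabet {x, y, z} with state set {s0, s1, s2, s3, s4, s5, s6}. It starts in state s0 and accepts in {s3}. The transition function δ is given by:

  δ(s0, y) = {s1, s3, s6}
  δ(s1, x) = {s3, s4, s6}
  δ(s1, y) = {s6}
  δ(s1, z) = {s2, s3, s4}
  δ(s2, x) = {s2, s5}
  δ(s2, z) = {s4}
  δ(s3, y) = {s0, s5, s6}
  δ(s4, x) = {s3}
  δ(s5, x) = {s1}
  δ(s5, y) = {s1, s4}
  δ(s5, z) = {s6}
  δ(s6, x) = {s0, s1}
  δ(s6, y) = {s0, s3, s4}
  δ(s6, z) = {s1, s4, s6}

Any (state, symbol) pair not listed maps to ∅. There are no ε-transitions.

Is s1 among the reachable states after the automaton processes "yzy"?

Start in {s0}.
Read 'y': {s0} → {s1, s3, s6}.
Read 'z': {s1, s3, s6} → {s1, s2, s3, s4, s6}.
Read 'y': {s1, s2, s3, s4, s6} → {s0, s3, s4, s5, s6}.
State s1 is not in {s0, s3, s4, s5, s6}.

No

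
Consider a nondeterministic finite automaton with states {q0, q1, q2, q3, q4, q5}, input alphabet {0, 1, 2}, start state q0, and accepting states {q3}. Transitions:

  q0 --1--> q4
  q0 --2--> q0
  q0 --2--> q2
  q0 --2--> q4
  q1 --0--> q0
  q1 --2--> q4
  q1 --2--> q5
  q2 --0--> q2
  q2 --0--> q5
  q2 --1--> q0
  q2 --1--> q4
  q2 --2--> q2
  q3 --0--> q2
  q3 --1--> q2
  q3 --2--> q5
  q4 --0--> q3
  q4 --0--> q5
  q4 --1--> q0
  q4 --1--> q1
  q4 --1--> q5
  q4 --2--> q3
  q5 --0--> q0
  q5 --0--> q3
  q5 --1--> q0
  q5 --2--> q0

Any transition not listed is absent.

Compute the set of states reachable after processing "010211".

∅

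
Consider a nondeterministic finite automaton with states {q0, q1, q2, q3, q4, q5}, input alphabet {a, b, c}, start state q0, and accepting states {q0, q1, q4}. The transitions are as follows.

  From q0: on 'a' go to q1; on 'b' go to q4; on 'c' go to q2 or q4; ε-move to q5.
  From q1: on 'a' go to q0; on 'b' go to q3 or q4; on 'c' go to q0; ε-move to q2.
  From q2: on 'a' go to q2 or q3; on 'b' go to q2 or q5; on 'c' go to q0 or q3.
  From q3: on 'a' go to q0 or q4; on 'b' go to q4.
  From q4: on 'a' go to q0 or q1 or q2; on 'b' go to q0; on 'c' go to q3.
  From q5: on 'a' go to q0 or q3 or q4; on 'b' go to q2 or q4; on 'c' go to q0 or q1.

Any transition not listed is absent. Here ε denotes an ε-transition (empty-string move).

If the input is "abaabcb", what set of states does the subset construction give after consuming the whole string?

{q0, q2, q3, q4, q5}

Start: ε-closure({q0}) = {q0, q5}.
Read 'a': {q0, q5} → {q0, q1, q2, q3, q4, q5}.
Read 'b': {q0, q1, q2, q3, q4, q5} → {q0, q2, q3, q4, q5}.
Read 'a': {q0, q2, q3, q4, q5} → {q0, q1, q2, q3, q4, q5}.
Read 'a': {q0, q1, q2, q3, q4, q5} → {q0, q1, q2, q3, q4, q5}.
Read 'b': {q0, q1, q2, q3, q4, q5} → {q0, q2, q3, q4, q5}.
Read 'c': {q0, q2, q3, q4, q5} → {q0, q1, q2, q3, q4, q5}.
Read 'b': {q0, q1, q2, q3, q4, q5} → {q0, q2, q3, q4, q5}.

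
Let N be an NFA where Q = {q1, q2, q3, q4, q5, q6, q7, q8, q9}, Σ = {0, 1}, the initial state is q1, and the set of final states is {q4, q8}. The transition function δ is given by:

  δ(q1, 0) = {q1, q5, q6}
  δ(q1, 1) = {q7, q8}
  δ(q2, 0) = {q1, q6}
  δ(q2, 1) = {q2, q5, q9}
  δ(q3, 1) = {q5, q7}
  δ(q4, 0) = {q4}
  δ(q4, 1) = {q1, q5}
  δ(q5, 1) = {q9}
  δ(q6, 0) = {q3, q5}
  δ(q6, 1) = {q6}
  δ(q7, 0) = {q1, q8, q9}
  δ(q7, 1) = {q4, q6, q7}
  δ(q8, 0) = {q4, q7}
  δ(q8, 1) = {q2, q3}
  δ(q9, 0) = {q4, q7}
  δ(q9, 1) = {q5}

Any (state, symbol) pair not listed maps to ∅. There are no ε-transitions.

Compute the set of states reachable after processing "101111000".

{q1, q3, q4, q5, q6, q7, q8, q9}

Start in {q1}.
Read '1': q1→{q7, q8}; now {q7, q8}.
Read '0': q7→{q1, q8, q9}, q8→{q4, q7}; now {q1, q4, q7, q8, q9}.
Read '1': q1→{q7, q8}, q4→{q1, q5}, q7→{q4, q6, q7}, q8→{q2, q3}, q9→{q5}; now {q1, q2, q3, q4, q5, q6, q7, q8}.
Read '1': q1→{q7, q8}, q2→{q2, q5, q9}, q3→{q5, q7}, q4→{q1, q5}, q5→{q9}, q6→{q6}, q7→{q4, q6, q7}, q8→{q2, q3}; now {q1, q2, q3, q4, q5, q6, q7, q8, q9}.
Read '1': q1→{q7, q8}, q2→{q2, q5, q9}, q3→{q5, q7}, q4→{q1, q5}, q5→{q9}, q6→{q6}, q7→{q4, q6, q7}, q8→{q2, q3}, q9→{q5}; now {q1, q2, q3, q4, q5, q6, q7, q8, q9}.
Read '1': q1→{q7, q8}, q2→{q2, q5, q9}, q3→{q5, q7}, q4→{q1, q5}, q5→{q9}, q6→{q6}, q7→{q4, q6, q7}, q8→{q2, q3}, q9→{q5}; now {q1, q2, q3, q4, q5, q6, q7, q8, q9}.
Read '0': q1→{q1, q5, q6}, q2→{q1, q6}, q3→∅, q4→{q4}, q5→∅, q6→{q3, q5}, q7→{q1, q8, q9}, q8→{q4, q7}, q9→{q4, q7}; now {q1, q3, q4, q5, q6, q7, q8, q9}.
Read '0': q1→{q1, q5, q6}, q3→∅, q4→{q4}, q5→∅, q6→{q3, q5}, q7→{q1, q8, q9}, q8→{q4, q7}, q9→{q4, q7}; now {q1, q3, q4, q5, q6, q7, q8, q9}.
Read '0': q1→{q1, q5, q6}, q3→∅, q4→{q4}, q5→∅, q6→{q3, q5}, q7→{q1, q8, q9}, q8→{q4, q7}, q9→{q4, q7}; now {q1, q3, q4, q5, q6, q7, q8, q9}.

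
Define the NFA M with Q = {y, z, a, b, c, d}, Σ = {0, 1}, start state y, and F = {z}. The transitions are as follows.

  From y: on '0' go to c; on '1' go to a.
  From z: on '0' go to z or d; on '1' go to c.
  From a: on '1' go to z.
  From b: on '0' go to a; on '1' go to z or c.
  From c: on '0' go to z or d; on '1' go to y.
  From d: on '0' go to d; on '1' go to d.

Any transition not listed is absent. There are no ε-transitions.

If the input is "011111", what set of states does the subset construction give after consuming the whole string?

{y}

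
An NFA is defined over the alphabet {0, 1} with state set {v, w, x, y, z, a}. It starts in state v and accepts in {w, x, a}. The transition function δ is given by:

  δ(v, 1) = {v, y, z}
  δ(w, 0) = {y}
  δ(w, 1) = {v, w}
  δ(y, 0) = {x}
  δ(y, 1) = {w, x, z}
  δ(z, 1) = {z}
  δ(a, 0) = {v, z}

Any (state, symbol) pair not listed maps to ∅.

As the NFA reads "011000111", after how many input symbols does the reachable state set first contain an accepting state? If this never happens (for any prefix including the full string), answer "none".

Start in {v}.
Read '0': v→∅; now ∅.
The set is empty and remains empty for the remaining 8 symbols.
No reachable set along the way intersects F.

none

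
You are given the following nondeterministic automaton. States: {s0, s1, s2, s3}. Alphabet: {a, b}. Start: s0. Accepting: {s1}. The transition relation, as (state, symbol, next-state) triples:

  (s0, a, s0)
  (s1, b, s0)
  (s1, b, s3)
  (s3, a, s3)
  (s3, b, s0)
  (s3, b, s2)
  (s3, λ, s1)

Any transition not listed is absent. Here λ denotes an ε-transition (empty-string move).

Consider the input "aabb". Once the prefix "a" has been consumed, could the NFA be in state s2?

Start in {s0}.
Read 'a': s0→{s0}; now {s0}.
State s2 is not in {s0}.

No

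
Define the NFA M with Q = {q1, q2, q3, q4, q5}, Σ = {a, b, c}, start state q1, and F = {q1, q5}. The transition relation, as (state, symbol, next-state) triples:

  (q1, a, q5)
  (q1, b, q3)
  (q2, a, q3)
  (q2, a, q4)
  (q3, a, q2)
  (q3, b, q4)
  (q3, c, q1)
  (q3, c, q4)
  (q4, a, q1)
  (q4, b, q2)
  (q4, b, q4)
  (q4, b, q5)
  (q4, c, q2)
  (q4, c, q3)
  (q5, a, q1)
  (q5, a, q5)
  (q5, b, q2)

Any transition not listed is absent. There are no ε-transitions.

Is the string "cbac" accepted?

Start in {q1}.
Read 'c': {q1} → ∅.
The set is empty and remains empty for the remaining 3 symbols.
The final set ∅ contains no accepting state.

No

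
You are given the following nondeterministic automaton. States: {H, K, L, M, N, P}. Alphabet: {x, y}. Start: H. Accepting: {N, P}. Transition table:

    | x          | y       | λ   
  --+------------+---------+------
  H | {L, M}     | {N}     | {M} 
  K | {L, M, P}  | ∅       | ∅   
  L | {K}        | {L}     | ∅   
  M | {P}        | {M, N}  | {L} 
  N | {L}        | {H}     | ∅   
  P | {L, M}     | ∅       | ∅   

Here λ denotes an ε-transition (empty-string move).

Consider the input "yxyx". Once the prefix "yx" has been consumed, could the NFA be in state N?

No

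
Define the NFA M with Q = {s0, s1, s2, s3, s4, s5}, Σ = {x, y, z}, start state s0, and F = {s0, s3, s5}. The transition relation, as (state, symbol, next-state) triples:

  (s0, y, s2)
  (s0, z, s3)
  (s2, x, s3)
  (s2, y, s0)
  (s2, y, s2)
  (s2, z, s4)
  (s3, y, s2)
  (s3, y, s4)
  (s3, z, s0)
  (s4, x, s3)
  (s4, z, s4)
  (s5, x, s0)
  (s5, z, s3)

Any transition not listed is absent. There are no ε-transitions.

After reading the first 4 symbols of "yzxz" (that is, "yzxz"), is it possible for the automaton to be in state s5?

No

Start in {s0}.
Read 'y': s0→{s2}; now {s2}.
Read 'z': s2→{s4}; now {s4}.
Read 'x': s4→{s3}; now {s3}.
Read 'z': s3→{s0}; now {s0}.
State s5 is not in {s0}.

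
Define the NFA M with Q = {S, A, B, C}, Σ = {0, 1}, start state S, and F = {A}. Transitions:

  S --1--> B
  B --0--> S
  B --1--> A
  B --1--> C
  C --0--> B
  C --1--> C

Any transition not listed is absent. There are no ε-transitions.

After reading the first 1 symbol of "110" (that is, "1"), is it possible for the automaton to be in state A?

Start in {S}.
Read '1': S→{B}; now {B}.
State A is not in {B}.

No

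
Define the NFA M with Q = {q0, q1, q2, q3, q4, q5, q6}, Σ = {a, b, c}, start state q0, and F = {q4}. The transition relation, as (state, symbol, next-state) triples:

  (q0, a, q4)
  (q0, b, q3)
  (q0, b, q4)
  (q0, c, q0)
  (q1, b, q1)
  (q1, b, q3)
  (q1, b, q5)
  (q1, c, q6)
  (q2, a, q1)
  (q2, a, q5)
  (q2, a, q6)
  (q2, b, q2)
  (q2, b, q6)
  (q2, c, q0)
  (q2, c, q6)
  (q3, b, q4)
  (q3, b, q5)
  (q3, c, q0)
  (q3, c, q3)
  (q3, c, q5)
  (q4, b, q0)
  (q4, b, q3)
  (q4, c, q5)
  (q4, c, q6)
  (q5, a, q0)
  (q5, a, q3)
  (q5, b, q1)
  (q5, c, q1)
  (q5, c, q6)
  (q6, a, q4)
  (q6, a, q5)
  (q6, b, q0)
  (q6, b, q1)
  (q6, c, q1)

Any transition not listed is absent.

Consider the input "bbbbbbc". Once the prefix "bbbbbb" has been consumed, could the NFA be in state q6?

No

Start in {q0}.
Read 'b': q0→{q3, q4}; now {q3, q4}.
Read 'b': q3→{q4, q5}, q4→{q0, q3}; now {q0, q3, q4, q5}.
Read 'b': q0→{q3, q4}, q3→{q4, q5}, q4→{q0, q3}, q5→{q1}; now {q0, q1, q3, q4, q5}.
Read 'b': q0→{q3, q4}, q1→{q1, q3, q5}, q3→{q4, q5}, q4→{q0, q3}, q5→{q1}; now {q0, q1, q3, q4, q5}.
Read 'b': q0→{q3, q4}, q1→{q1, q3, q5}, q3→{q4, q5}, q4→{q0, q3}, q5→{q1}; now {q0, q1, q3, q4, q5}.
Read 'b': q0→{q3, q4}, q1→{q1, q3, q5}, q3→{q4, q5}, q4→{q0, q3}, q5→{q1}; now {q0, q1, q3, q4, q5}.
State q6 is not in {q0, q1, q3, q4, q5}.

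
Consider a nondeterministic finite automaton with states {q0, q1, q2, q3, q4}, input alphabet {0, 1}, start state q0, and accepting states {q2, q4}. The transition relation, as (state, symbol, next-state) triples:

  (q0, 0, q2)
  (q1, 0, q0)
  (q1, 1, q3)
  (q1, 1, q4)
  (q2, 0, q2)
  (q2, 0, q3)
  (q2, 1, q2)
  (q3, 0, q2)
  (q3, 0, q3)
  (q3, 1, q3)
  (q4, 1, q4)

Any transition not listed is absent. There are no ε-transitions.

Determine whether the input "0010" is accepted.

Start in {q0}.
Read '0': q0→{q2}; now {q2}.
Read '0': q2→{q2, q3}; now {q2, q3}.
Read '1': q2→{q2}, q3→{q3}; now {q2, q3}.
Read '0': q2→{q2, q3}, q3→{q2, q3}; now {q2, q3}.
The final set {q2, q3} contains the accepting state q2.

Yes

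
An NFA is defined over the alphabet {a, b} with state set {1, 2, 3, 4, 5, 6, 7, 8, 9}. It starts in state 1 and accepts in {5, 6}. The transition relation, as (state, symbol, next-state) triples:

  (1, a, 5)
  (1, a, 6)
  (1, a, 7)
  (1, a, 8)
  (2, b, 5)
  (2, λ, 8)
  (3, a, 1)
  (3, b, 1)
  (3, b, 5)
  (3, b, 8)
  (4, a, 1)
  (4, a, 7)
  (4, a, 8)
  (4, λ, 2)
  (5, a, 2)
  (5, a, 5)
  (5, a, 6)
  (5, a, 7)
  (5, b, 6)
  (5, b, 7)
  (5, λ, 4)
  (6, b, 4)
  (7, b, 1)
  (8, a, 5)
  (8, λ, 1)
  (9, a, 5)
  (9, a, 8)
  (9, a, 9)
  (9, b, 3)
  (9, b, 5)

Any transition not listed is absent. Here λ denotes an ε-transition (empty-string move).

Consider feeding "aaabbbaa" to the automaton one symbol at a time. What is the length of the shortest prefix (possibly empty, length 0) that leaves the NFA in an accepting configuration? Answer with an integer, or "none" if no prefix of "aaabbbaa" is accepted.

1

Start in {1}.
Read 'a': {1} → {1, 2, 4, 5, 6, 7, 8}.
None of the earlier sets intersect F, but {1, 2, 4, 5, 6, 7, 8} does.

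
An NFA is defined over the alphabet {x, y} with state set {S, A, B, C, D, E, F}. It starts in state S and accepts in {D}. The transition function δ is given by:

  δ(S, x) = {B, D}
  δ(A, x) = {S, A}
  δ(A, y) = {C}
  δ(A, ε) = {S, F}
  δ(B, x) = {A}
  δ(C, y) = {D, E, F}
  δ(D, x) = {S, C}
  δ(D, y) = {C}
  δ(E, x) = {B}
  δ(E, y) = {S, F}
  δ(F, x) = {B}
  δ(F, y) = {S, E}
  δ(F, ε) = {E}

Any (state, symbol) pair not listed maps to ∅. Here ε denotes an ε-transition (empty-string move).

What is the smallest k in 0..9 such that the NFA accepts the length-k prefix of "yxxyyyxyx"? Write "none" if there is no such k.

Start in {S}.
Read 'y': S→∅; now ∅.
The set is empty and remains empty for the remaining 8 symbols.
No reachable set along the way intersects F.

none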